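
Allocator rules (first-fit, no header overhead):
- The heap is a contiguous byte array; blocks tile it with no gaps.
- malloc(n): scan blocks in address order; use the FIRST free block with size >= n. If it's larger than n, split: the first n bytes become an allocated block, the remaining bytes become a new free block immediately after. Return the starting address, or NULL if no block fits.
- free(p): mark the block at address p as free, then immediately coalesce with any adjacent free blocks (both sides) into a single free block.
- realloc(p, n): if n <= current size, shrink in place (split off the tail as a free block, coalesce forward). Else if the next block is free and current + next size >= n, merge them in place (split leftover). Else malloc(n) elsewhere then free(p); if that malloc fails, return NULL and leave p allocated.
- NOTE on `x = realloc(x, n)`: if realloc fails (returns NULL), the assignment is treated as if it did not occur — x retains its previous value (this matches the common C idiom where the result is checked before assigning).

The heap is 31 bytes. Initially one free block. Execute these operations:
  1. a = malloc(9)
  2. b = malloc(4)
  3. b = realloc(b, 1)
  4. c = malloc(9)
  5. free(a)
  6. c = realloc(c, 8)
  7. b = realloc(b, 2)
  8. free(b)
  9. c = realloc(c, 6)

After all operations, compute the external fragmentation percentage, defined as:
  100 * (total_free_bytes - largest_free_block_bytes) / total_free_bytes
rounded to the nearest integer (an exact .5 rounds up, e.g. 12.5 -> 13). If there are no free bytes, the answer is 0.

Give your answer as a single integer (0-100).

Op 1: a = malloc(9) -> a = 0; heap: [0-8 ALLOC][9-30 FREE]
Op 2: b = malloc(4) -> b = 9; heap: [0-8 ALLOC][9-12 ALLOC][13-30 FREE]
Op 3: b = realloc(b, 1) -> b = 9; heap: [0-8 ALLOC][9-9 ALLOC][10-30 FREE]
Op 4: c = malloc(9) -> c = 10; heap: [0-8 ALLOC][9-9 ALLOC][10-18 ALLOC][19-30 FREE]
Op 5: free(a) -> (freed a); heap: [0-8 FREE][9-9 ALLOC][10-18 ALLOC][19-30 FREE]
Op 6: c = realloc(c, 8) -> c = 10; heap: [0-8 FREE][9-9 ALLOC][10-17 ALLOC][18-30 FREE]
Op 7: b = realloc(b, 2) -> b = 0; heap: [0-1 ALLOC][2-9 FREE][10-17 ALLOC][18-30 FREE]
Op 8: free(b) -> (freed b); heap: [0-9 FREE][10-17 ALLOC][18-30 FREE]
Op 9: c = realloc(c, 6) -> c = 10; heap: [0-9 FREE][10-15 ALLOC][16-30 FREE]
Free blocks: [10 15] total_free=25 largest=15 -> 100*(25-15)/25 = 1000/25 = 40

Answer: 40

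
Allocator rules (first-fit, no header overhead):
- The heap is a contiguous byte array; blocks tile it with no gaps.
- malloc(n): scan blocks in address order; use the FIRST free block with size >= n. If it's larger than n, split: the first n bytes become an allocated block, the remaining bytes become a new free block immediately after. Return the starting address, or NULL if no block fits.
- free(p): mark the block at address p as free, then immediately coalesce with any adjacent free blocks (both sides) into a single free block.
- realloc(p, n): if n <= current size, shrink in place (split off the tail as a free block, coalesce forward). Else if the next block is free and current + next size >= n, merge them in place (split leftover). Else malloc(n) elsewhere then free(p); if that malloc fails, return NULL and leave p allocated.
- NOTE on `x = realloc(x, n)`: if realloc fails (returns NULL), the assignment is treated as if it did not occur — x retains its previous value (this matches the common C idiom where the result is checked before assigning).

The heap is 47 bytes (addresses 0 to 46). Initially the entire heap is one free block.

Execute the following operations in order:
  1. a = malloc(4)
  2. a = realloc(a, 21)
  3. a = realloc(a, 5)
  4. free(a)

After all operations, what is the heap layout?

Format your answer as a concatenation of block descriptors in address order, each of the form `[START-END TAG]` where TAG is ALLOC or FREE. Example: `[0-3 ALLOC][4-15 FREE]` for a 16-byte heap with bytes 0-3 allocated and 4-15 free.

Answer: [0-46 FREE]

Derivation:
Op 1: a = malloc(4) -> a = 0; heap: [0-3 ALLOC][4-46 FREE]
Op 2: a = realloc(a, 21) -> a = 0; heap: [0-20 ALLOC][21-46 FREE]
Op 3: a = realloc(a, 5) -> a = 0; heap: [0-4 ALLOC][5-46 FREE]
Op 4: free(a) -> (freed a); heap: [0-46 FREE]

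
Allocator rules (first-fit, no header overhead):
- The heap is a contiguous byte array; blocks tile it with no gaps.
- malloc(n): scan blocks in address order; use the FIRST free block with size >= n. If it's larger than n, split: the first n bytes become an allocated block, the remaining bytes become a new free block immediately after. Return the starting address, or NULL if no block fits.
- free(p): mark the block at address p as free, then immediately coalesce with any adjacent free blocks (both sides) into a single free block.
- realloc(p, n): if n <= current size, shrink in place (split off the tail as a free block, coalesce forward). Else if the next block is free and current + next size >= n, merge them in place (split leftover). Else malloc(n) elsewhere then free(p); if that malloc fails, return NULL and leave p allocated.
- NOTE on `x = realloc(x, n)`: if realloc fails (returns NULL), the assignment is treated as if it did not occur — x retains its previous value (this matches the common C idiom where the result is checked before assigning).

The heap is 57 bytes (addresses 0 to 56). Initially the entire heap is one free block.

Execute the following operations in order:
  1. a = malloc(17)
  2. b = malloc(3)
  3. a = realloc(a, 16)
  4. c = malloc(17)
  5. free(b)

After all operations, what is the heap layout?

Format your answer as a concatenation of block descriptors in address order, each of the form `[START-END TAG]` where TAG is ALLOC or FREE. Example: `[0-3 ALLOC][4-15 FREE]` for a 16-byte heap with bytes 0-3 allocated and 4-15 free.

Answer: [0-15 ALLOC][16-19 FREE][20-36 ALLOC][37-56 FREE]

Derivation:
Op 1: a = malloc(17) -> a = 0; heap: [0-16 ALLOC][17-56 FREE]
Op 2: b = malloc(3) -> b = 17; heap: [0-16 ALLOC][17-19 ALLOC][20-56 FREE]
Op 3: a = realloc(a, 16) -> a = 0; heap: [0-15 ALLOC][16-16 FREE][17-19 ALLOC][20-56 FREE]
Op 4: c = malloc(17) -> c = 20; heap: [0-15 ALLOC][16-16 FREE][17-19 ALLOC][20-36 ALLOC][37-56 FREE]
Op 5: free(b) -> (freed b); heap: [0-15 ALLOC][16-19 FREE][20-36 ALLOC][37-56 FREE]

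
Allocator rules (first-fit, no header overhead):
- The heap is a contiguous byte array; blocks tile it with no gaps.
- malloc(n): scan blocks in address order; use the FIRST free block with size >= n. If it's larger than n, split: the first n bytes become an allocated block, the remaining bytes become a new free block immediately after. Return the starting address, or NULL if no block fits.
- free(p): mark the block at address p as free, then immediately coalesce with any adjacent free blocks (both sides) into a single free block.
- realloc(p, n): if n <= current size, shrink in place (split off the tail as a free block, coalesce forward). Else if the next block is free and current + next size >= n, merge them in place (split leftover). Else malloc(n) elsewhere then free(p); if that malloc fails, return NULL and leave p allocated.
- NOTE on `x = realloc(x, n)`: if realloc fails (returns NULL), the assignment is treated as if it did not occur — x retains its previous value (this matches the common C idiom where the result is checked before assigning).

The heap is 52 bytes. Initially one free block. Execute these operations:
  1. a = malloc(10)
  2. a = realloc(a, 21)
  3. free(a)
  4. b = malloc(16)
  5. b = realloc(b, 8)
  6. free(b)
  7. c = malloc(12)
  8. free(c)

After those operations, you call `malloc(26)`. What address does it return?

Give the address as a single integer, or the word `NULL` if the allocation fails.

Op 1: a = malloc(10) -> a = 0; heap: [0-9 ALLOC][10-51 FREE]
Op 2: a = realloc(a, 21) -> a = 0; heap: [0-20 ALLOC][21-51 FREE]
Op 3: free(a) -> (freed a); heap: [0-51 FREE]
Op 4: b = malloc(16) -> b = 0; heap: [0-15 ALLOC][16-51 FREE]
Op 5: b = realloc(b, 8) -> b = 0; heap: [0-7 ALLOC][8-51 FREE]
Op 6: free(b) -> (freed b); heap: [0-51 FREE]
Op 7: c = malloc(12) -> c = 0; heap: [0-11 ALLOC][12-51 FREE]
Op 8: free(c) -> (freed c); heap: [0-51 FREE]
malloc(26): first-fit scan over [0-51 FREE] -> 0

Answer: 0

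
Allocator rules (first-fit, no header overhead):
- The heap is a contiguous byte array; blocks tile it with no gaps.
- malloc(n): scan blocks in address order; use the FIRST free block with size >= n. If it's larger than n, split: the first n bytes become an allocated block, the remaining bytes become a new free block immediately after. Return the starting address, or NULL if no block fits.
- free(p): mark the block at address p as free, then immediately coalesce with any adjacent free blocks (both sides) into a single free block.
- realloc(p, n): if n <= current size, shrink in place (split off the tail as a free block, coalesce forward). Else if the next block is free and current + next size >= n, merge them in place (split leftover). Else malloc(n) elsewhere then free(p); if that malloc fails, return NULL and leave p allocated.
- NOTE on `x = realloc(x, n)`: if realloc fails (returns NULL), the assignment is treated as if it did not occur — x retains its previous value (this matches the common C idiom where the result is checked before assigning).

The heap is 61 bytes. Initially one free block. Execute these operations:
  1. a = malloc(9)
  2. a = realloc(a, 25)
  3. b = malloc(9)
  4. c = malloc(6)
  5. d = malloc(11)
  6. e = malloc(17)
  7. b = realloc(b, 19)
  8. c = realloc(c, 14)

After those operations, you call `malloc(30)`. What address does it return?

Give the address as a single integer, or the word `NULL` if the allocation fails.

Answer: NULL

Derivation:
Op 1: a = malloc(9) -> a = 0; heap: [0-8 ALLOC][9-60 FREE]
Op 2: a = realloc(a, 25) -> a = 0; heap: [0-24 ALLOC][25-60 FREE]
Op 3: b = malloc(9) -> b = 25; heap: [0-24 ALLOC][25-33 ALLOC][34-60 FREE]
Op 4: c = malloc(6) -> c = 34; heap: [0-24 ALLOC][25-33 ALLOC][34-39 ALLOC][40-60 FREE]
Op 5: d = malloc(11) -> d = 40; heap: [0-24 ALLOC][25-33 ALLOC][34-39 ALLOC][40-50 ALLOC][51-60 FREE]
Op 6: e = malloc(17) -> e = NULL; heap: [0-24 ALLOC][25-33 ALLOC][34-39 ALLOC][40-50 ALLOC][51-60 FREE]
Op 7: b = realloc(b, 19) -> NULL (b unchanged); heap: [0-24 ALLOC][25-33 ALLOC][34-39 ALLOC][40-50 ALLOC][51-60 FREE]
Op 8: c = realloc(c, 14) -> NULL (c unchanged); heap: [0-24 ALLOC][25-33 ALLOC][34-39 ALLOC][40-50 ALLOC][51-60 FREE]
malloc(30): first-fit scan over [0-24 ALLOC][25-33 ALLOC][34-39 ALLOC][40-50 ALLOC][51-60 FREE] -> NULL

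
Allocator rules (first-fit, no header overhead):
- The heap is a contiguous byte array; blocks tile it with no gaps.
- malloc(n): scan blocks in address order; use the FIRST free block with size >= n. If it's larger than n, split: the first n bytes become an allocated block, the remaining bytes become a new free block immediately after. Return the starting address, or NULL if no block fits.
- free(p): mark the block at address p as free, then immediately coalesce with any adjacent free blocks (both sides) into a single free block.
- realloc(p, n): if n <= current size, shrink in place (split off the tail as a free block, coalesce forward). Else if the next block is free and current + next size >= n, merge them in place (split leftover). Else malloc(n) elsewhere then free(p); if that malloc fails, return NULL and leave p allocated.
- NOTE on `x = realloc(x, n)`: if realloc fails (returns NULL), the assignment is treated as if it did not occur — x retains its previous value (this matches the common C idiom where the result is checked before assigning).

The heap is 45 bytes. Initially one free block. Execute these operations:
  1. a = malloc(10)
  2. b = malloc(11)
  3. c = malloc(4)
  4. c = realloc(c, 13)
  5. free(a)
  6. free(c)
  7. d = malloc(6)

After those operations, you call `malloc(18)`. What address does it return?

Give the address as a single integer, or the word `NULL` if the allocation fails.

Op 1: a = malloc(10) -> a = 0; heap: [0-9 ALLOC][10-44 FREE]
Op 2: b = malloc(11) -> b = 10; heap: [0-9 ALLOC][10-20 ALLOC][21-44 FREE]
Op 3: c = malloc(4) -> c = 21; heap: [0-9 ALLOC][10-20 ALLOC][21-24 ALLOC][25-44 FREE]
Op 4: c = realloc(c, 13) -> c = 21; heap: [0-9 ALLOC][10-20 ALLOC][21-33 ALLOC][34-44 FREE]
Op 5: free(a) -> (freed a); heap: [0-9 FREE][10-20 ALLOC][21-33 ALLOC][34-44 FREE]
Op 6: free(c) -> (freed c); heap: [0-9 FREE][10-20 ALLOC][21-44 FREE]
Op 7: d = malloc(6) -> d = 0; heap: [0-5 ALLOC][6-9 FREE][10-20 ALLOC][21-44 FREE]
malloc(18): first-fit scan over [0-5 ALLOC][6-9 FREE][10-20 ALLOC][21-44 FREE] -> 21

Answer: 21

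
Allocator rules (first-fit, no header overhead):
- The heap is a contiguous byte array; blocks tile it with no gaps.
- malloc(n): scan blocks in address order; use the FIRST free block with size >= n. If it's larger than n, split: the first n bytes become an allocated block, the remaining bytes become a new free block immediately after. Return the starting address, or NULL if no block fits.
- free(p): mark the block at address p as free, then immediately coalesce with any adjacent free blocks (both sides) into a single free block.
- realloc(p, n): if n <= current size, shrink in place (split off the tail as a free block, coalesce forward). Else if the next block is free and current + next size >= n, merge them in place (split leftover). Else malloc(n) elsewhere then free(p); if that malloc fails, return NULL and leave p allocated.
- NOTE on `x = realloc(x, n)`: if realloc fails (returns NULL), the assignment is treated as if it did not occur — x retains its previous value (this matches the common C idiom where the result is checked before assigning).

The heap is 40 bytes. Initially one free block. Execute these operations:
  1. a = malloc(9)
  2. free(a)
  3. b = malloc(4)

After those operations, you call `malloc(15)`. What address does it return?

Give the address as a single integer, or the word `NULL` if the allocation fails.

Answer: 4

Derivation:
Op 1: a = malloc(9) -> a = 0; heap: [0-8 ALLOC][9-39 FREE]
Op 2: free(a) -> (freed a); heap: [0-39 FREE]
Op 3: b = malloc(4) -> b = 0; heap: [0-3 ALLOC][4-39 FREE]
malloc(15): first-fit scan over [0-3 ALLOC][4-39 FREE] -> 4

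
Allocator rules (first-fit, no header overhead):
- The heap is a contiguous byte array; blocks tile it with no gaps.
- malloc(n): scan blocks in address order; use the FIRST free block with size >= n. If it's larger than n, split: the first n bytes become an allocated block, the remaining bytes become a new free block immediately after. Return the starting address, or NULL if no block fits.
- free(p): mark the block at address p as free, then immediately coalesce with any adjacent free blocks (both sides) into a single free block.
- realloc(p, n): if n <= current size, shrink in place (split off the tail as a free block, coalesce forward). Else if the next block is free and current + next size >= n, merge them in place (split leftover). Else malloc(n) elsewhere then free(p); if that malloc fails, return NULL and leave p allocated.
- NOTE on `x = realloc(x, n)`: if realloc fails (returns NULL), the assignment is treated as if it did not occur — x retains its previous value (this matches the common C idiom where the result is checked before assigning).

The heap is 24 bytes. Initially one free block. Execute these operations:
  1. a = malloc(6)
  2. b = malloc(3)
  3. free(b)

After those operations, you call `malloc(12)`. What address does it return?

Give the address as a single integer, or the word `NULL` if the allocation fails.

Op 1: a = malloc(6) -> a = 0; heap: [0-5 ALLOC][6-23 FREE]
Op 2: b = malloc(3) -> b = 6; heap: [0-5 ALLOC][6-8 ALLOC][9-23 FREE]
Op 3: free(b) -> (freed b); heap: [0-5 ALLOC][6-23 FREE]
malloc(12): first-fit scan over [0-5 ALLOC][6-23 FREE] -> 6

Answer: 6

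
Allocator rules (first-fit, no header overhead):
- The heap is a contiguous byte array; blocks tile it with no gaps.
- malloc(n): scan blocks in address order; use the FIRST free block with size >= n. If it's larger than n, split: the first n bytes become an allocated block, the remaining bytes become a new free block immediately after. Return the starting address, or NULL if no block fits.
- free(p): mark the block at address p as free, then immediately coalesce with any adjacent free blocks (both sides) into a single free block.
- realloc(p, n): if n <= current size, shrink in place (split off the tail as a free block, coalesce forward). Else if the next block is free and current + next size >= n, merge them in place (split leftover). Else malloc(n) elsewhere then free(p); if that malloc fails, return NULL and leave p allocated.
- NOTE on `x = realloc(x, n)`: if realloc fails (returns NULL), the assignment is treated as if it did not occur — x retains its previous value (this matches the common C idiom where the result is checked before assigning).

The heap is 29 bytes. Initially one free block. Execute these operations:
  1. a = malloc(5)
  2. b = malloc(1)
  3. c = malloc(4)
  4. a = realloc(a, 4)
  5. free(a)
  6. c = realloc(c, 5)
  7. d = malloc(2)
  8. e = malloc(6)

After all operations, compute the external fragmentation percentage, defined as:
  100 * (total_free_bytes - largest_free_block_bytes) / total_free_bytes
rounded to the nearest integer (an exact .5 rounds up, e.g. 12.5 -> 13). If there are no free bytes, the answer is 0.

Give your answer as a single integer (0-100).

Answer: 20

Derivation:
Op 1: a = malloc(5) -> a = 0; heap: [0-4 ALLOC][5-28 FREE]
Op 2: b = malloc(1) -> b = 5; heap: [0-4 ALLOC][5-5 ALLOC][6-28 FREE]
Op 3: c = malloc(4) -> c = 6; heap: [0-4 ALLOC][5-5 ALLOC][6-9 ALLOC][10-28 FREE]
Op 4: a = realloc(a, 4) -> a = 0; heap: [0-3 ALLOC][4-4 FREE][5-5 ALLOC][6-9 ALLOC][10-28 FREE]
Op 5: free(a) -> (freed a); heap: [0-4 FREE][5-5 ALLOC][6-9 ALLOC][10-28 FREE]
Op 6: c = realloc(c, 5) -> c = 6; heap: [0-4 FREE][5-5 ALLOC][6-10 ALLOC][11-28 FREE]
Op 7: d = malloc(2) -> d = 0; heap: [0-1 ALLOC][2-4 FREE][5-5 ALLOC][6-10 ALLOC][11-28 FREE]
Op 8: e = malloc(6) -> e = 11; heap: [0-1 ALLOC][2-4 FREE][5-5 ALLOC][6-10 ALLOC][11-16 ALLOC][17-28 FREE]
Free blocks: [3 12] total_free=15 largest=12 -> 100*(15-12)/15 = 300/15 = 20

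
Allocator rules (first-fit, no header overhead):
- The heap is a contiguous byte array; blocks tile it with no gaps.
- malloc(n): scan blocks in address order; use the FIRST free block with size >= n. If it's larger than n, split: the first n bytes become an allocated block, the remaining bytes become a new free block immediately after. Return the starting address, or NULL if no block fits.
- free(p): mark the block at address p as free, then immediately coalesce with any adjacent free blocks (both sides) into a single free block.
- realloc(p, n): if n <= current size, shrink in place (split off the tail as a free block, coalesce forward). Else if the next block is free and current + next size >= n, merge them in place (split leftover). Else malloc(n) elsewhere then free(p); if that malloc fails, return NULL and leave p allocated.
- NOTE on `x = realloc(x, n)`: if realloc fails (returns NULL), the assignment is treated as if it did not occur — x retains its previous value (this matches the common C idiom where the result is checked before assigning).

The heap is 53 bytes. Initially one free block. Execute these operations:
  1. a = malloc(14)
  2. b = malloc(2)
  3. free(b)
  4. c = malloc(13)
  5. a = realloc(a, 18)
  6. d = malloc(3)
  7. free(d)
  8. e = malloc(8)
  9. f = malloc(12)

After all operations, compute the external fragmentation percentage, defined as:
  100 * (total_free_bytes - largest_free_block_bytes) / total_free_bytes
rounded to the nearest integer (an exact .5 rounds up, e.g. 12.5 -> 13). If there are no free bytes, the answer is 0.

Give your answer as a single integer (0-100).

Op 1: a = malloc(14) -> a = 0; heap: [0-13 ALLOC][14-52 FREE]
Op 2: b = malloc(2) -> b = 14; heap: [0-13 ALLOC][14-15 ALLOC][16-52 FREE]
Op 3: free(b) -> (freed b); heap: [0-13 ALLOC][14-52 FREE]
Op 4: c = malloc(13) -> c = 14; heap: [0-13 ALLOC][14-26 ALLOC][27-52 FREE]
Op 5: a = realloc(a, 18) -> a = 27; heap: [0-13 FREE][14-26 ALLOC][27-44 ALLOC][45-52 FREE]
Op 6: d = malloc(3) -> d = 0; heap: [0-2 ALLOC][3-13 FREE][14-26 ALLOC][27-44 ALLOC][45-52 FREE]
Op 7: free(d) -> (freed d); heap: [0-13 FREE][14-26 ALLOC][27-44 ALLOC][45-52 FREE]
Op 8: e = malloc(8) -> e = 0; heap: [0-7 ALLOC][8-13 FREE][14-26 ALLOC][27-44 ALLOC][45-52 FREE]
Op 9: f = malloc(12) -> f = NULL; heap: [0-7 ALLOC][8-13 FREE][14-26 ALLOC][27-44 ALLOC][45-52 FREE]
Free blocks: [6 8] total_free=14 largest=8 -> 100*(14-8)/14 = 600/14 ≈ 42.857 -> rounds to 43

Answer: 43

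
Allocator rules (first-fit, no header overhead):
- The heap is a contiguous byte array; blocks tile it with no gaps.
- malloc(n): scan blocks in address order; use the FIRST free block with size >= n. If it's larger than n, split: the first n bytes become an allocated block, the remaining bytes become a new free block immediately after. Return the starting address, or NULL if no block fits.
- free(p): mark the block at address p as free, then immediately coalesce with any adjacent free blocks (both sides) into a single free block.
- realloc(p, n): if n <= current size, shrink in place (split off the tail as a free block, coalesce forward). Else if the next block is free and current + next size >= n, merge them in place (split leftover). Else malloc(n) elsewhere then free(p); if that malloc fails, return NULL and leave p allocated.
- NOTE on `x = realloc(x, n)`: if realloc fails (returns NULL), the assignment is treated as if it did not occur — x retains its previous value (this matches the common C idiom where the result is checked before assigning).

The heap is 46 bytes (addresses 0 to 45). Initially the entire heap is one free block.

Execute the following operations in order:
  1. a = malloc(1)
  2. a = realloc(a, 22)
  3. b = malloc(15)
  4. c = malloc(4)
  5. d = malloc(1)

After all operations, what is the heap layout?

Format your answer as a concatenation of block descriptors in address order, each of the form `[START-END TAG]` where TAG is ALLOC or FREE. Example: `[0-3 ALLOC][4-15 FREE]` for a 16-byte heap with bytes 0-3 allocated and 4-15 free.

Op 1: a = malloc(1) -> a = 0; heap: [0-0 ALLOC][1-45 FREE]
Op 2: a = realloc(a, 22) -> a = 0; heap: [0-21 ALLOC][22-45 FREE]
Op 3: b = malloc(15) -> b = 22; heap: [0-21 ALLOC][22-36 ALLOC][37-45 FREE]
Op 4: c = malloc(4) -> c = 37; heap: [0-21 ALLOC][22-36 ALLOC][37-40 ALLOC][41-45 FREE]
Op 5: d = malloc(1) -> d = 41; heap: [0-21 ALLOC][22-36 ALLOC][37-40 ALLOC][41-41 ALLOC][42-45 FREE]

Answer: [0-21 ALLOC][22-36 ALLOC][37-40 ALLOC][41-41 ALLOC][42-45 FREE]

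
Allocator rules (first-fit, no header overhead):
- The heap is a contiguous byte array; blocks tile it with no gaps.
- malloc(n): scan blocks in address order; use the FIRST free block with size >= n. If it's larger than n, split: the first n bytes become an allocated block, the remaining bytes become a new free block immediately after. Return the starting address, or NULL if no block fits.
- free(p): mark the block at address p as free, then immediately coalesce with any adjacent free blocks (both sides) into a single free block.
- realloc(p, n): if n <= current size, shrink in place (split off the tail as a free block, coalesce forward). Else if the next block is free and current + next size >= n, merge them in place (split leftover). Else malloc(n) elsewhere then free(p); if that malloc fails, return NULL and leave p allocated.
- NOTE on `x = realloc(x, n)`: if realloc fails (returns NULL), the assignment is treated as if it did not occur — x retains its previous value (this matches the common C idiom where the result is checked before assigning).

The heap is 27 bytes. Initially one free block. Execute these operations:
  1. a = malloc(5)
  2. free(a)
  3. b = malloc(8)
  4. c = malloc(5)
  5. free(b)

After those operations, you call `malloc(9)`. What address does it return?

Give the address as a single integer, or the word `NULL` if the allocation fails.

Answer: 13

Derivation:
Op 1: a = malloc(5) -> a = 0; heap: [0-4 ALLOC][5-26 FREE]
Op 2: free(a) -> (freed a); heap: [0-26 FREE]
Op 3: b = malloc(8) -> b = 0; heap: [0-7 ALLOC][8-26 FREE]
Op 4: c = malloc(5) -> c = 8; heap: [0-7 ALLOC][8-12 ALLOC][13-26 FREE]
Op 5: free(b) -> (freed b); heap: [0-7 FREE][8-12 ALLOC][13-26 FREE]
malloc(9): first-fit scan over [0-7 FREE][8-12 ALLOC][13-26 FREE] -> 13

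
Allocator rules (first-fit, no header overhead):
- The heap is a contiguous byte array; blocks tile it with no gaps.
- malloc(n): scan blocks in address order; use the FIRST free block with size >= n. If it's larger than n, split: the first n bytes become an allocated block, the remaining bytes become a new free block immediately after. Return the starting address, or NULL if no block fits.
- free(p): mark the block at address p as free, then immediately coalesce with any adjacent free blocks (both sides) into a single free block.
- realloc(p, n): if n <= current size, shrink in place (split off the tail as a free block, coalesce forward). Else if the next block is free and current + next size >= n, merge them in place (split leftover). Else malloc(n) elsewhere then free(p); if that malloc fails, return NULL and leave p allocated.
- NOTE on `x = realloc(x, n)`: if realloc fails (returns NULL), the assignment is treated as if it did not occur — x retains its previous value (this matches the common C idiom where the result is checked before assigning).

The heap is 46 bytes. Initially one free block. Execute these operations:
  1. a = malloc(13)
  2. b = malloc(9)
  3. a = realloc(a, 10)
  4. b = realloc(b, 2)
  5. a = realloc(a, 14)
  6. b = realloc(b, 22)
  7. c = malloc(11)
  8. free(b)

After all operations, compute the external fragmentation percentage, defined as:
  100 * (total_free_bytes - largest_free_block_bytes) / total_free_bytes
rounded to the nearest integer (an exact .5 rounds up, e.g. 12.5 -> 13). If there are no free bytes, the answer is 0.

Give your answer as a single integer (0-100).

Answer: 19

Derivation:
Op 1: a = malloc(13) -> a = 0; heap: [0-12 ALLOC][13-45 FREE]
Op 2: b = malloc(9) -> b = 13; heap: [0-12 ALLOC][13-21 ALLOC][22-45 FREE]
Op 3: a = realloc(a, 10) -> a = 0; heap: [0-9 ALLOC][10-12 FREE][13-21 ALLOC][22-45 FREE]
Op 4: b = realloc(b, 2) -> b = 13; heap: [0-9 ALLOC][10-12 FREE][13-14 ALLOC][15-45 FREE]
Op 5: a = realloc(a, 14) -> a = 15; heap: [0-12 FREE][13-14 ALLOC][15-28 ALLOC][29-45 FREE]
Op 6: b = realloc(b, 22) -> NULL (b unchanged); heap: [0-12 FREE][13-14 ALLOC][15-28 ALLOC][29-45 FREE]
Op 7: c = malloc(11) -> c = 0; heap: [0-10 ALLOC][11-12 FREE][13-14 ALLOC][15-28 ALLOC][29-45 FREE]
Op 8: free(b) -> (freed b); heap: [0-10 ALLOC][11-14 FREE][15-28 ALLOC][29-45 FREE]
Free blocks: [4 17] total_free=21 largest=17 -> 100*(21-17)/21 = 400/21 ≈ 19.048 -> rounds to 19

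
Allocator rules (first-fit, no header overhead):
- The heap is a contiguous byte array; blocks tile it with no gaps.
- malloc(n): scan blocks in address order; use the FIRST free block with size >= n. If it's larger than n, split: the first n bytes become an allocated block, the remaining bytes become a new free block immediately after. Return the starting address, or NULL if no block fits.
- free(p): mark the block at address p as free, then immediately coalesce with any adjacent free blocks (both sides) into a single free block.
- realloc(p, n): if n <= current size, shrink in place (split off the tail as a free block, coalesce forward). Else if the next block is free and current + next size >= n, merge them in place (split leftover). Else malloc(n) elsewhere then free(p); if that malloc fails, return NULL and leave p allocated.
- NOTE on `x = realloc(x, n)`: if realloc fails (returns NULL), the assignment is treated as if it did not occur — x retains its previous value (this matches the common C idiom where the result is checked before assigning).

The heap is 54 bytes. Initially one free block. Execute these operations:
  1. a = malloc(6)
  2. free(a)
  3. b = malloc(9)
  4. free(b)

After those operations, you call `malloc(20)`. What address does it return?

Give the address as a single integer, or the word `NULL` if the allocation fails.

Answer: 0

Derivation:
Op 1: a = malloc(6) -> a = 0; heap: [0-5 ALLOC][6-53 FREE]
Op 2: free(a) -> (freed a); heap: [0-53 FREE]
Op 3: b = malloc(9) -> b = 0; heap: [0-8 ALLOC][9-53 FREE]
Op 4: free(b) -> (freed b); heap: [0-53 FREE]
malloc(20): first-fit scan over [0-53 FREE] -> 0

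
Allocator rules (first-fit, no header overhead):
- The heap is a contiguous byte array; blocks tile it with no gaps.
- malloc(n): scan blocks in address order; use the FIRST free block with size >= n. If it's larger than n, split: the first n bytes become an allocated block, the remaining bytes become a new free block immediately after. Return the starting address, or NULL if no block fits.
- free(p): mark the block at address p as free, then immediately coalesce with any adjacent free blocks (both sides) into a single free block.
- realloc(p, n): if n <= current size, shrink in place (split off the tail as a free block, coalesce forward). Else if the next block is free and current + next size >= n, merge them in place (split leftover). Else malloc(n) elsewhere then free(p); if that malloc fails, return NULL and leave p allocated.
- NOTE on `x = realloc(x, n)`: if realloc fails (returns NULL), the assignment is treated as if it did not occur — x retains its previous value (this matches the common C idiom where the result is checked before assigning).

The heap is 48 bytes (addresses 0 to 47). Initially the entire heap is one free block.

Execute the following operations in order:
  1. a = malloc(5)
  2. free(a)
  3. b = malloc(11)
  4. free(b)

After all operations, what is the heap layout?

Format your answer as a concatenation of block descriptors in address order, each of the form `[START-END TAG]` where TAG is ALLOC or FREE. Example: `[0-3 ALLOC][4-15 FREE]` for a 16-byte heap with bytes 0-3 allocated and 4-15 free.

Op 1: a = malloc(5) -> a = 0; heap: [0-4 ALLOC][5-47 FREE]
Op 2: free(a) -> (freed a); heap: [0-47 FREE]
Op 3: b = malloc(11) -> b = 0; heap: [0-10 ALLOC][11-47 FREE]
Op 4: free(b) -> (freed b); heap: [0-47 FREE]

Answer: [0-47 FREE]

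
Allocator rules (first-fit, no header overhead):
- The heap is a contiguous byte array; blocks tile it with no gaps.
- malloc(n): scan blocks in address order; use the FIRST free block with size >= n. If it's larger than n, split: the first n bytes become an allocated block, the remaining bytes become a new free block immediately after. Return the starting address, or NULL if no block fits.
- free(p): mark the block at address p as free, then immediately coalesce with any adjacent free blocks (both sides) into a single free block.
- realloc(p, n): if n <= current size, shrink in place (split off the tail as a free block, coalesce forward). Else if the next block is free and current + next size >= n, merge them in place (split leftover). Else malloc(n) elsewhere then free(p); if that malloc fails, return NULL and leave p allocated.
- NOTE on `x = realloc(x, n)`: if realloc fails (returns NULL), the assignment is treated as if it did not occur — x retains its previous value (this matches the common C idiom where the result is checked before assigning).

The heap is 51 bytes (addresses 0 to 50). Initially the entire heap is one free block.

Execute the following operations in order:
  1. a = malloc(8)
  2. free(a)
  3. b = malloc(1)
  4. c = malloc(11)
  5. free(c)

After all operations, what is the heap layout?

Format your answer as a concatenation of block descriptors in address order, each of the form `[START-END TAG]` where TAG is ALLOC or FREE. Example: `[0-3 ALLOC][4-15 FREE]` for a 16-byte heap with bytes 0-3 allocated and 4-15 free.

Answer: [0-0 ALLOC][1-50 FREE]

Derivation:
Op 1: a = malloc(8) -> a = 0; heap: [0-7 ALLOC][8-50 FREE]
Op 2: free(a) -> (freed a); heap: [0-50 FREE]
Op 3: b = malloc(1) -> b = 0; heap: [0-0 ALLOC][1-50 FREE]
Op 4: c = malloc(11) -> c = 1; heap: [0-0 ALLOC][1-11 ALLOC][12-50 FREE]
Op 5: free(c) -> (freed c); heap: [0-0 ALLOC][1-50 FREE]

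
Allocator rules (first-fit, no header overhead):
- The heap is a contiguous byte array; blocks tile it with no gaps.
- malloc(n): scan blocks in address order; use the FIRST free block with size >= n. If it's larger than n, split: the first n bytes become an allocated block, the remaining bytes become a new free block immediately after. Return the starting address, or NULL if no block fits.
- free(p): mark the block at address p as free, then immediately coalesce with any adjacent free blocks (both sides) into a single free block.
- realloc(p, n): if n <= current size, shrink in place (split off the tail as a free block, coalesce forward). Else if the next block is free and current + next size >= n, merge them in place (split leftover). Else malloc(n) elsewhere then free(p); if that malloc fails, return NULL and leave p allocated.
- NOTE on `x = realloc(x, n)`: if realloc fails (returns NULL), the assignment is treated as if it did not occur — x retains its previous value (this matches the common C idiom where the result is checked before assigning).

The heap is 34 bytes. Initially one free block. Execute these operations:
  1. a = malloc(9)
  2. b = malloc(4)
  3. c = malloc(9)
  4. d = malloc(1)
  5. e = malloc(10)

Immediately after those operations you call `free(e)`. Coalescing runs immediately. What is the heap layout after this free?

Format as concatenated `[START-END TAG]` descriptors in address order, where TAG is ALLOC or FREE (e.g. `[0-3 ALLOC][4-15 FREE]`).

Op 1: a = malloc(9) -> a = 0; heap: [0-8 ALLOC][9-33 FREE]
Op 2: b = malloc(4) -> b = 9; heap: [0-8 ALLOC][9-12 ALLOC][13-33 FREE]
Op 3: c = malloc(9) -> c = 13; heap: [0-8 ALLOC][9-12 ALLOC][13-21 ALLOC][22-33 FREE]
Op 4: d = malloc(1) -> d = 22; heap: [0-8 ALLOC][9-12 ALLOC][13-21 ALLOC][22-22 ALLOC][23-33 FREE]
Op 5: e = malloc(10) -> e = 23; heap: [0-8 ALLOC][9-12 ALLOC][13-21 ALLOC][22-22 ALLOC][23-32 ALLOC][33-33 FREE]
free(e): e = 23 -> block [23-32 ALLOC]; mark free, coalesce with adjacent free neighbors -> [0-8 ALLOC][9-12 ALLOC][13-21 ALLOC][22-22 ALLOC][23-33 FREE]

Answer: [0-8 ALLOC][9-12 ALLOC][13-21 ALLOC][22-22 ALLOC][23-33 FREE]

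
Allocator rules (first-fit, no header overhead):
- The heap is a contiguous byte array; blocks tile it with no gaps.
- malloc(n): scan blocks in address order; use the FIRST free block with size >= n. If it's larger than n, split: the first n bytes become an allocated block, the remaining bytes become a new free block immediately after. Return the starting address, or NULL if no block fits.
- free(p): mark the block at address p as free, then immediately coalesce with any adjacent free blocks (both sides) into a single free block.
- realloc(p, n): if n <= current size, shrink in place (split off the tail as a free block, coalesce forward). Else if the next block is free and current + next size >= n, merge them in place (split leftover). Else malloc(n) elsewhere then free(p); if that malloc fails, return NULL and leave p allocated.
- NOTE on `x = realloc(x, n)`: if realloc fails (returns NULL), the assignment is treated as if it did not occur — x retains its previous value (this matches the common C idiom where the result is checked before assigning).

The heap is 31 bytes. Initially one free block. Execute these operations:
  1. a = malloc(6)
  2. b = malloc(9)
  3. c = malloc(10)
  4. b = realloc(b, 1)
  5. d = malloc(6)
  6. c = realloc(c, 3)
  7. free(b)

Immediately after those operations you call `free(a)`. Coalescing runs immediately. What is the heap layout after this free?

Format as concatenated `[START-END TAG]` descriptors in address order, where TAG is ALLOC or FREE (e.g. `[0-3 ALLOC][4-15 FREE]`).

Op 1: a = malloc(6) -> a = 0; heap: [0-5 ALLOC][6-30 FREE]
Op 2: b = malloc(9) -> b = 6; heap: [0-5 ALLOC][6-14 ALLOC][15-30 FREE]
Op 3: c = malloc(10) -> c = 15; heap: [0-5 ALLOC][6-14 ALLOC][15-24 ALLOC][25-30 FREE]
Op 4: b = realloc(b, 1) -> b = 6; heap: [0-5 ALLOC][6-6 ALLOC][7-14 FREE][15-24 ALLOC][25-30 FREE]
Op 5: d = malloc(6) -> d = 7; heap: [0-5 ALLOC][6-6 ALLOC][7-12 ALLOC][13-14 FREE][15-24 ALLOC][25-30 FREE]
Op 6: c = realloc(c, 3) -> c = 15; heap: [0-5 ALLOC][6-6 ALLOC][7-12 ALLOC][13-14 FREE][15-17 ALLOC][18-30 FREE]
Op 7: free(b) -> (freed b); heap: [0-5 ALLOC][6-6 FREE][7-12 ALLOC][13-14 FREE][15-17 ALLOC][18-30 FREE]
free(a): a = 0 -> block [0-5 ALLOC]; mark free, coalesce with adjacent free neighbors -> [0-6 FREE][7-12 ALLOC][13-14 FREE][15-17 ALLOC][18-30 FREE]

Answer: [0-6 FREE][7-12 ALLOC][13-14 FREE][15-17 ALLOC][18-30 FREE]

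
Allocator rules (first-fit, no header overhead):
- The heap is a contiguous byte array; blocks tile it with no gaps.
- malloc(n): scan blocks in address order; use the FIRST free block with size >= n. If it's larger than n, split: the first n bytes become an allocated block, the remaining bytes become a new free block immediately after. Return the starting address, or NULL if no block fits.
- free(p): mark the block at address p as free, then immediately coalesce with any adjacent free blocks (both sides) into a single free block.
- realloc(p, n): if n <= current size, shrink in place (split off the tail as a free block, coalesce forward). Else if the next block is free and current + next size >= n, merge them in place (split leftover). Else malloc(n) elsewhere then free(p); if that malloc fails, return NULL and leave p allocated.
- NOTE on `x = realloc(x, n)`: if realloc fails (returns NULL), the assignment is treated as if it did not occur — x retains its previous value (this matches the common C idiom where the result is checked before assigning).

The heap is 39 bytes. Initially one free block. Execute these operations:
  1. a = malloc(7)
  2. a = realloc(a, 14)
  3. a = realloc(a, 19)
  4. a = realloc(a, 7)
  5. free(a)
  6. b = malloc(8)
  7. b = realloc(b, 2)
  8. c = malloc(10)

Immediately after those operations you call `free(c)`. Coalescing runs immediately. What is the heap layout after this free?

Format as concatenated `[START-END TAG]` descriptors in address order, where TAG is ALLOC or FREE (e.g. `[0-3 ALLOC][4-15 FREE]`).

Answer: [0-1 ALLOC][2-38 FREE]

Derivation:
Op 1: a = malloc(7) -> a = 0; heap: [0-6 ALLOC][7-38 FREE]
Op 2: a = realloc(a, 14) -> a = 0; heap: [0-13 ALLOC][14-38 FREE]
Op 3: a = realloc(a, 19) -> a = 0; heap: [0-18 ALLOC][19-38 FREE]
Op 4: a = realloc(a, 7) -> a = 0; heap: [0-6 ALLOC][7-38 FREE]
Op 5: free(a) -> (freed a); heap: [0-38 FREE]
Op 6: b = malloc(8) -> b = 0; heap: [0-7 ALLOC][8-38 FREE]
Op 7: b = realloc(b, 2) -> b = 0; heap: [0-1 ALLOC][2-38 FREE]
Op 8: c = malloc(10) -> c = 2; heap: [0-1 ALLOC][2-11 ALLOC][12-38 FREE]
free(c): c = 2 -> block [2-11 ALLOC]; mark free, coalesce with adjacent free neighbors -> [0-1 ALLOC][2-38 FREE]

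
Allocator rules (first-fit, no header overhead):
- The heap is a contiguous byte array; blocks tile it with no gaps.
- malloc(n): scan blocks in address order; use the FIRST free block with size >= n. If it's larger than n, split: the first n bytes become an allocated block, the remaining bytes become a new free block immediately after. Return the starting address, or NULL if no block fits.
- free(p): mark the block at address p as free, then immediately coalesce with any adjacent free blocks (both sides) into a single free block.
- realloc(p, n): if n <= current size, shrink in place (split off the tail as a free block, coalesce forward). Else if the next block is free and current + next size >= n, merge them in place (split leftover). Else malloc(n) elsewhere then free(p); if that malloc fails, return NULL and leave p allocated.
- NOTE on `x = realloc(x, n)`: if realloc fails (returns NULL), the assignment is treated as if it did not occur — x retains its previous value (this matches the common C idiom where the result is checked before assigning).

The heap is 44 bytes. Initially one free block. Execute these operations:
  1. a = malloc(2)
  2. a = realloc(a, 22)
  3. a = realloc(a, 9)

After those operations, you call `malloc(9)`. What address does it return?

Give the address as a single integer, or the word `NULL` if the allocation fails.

Op 1: a = malloc(2) -> a = 0; heap: [0-1 ALLOC][2-43 FREE]
Op 2: a = realloc(a, 22) -> a = 0; heap: [0-21 ALLOC][22-43 FREE]
Op 3: a = realloc(a, 9) -> a = 0; heap: [0-8 ALLOC][9-43 FREE]
malloc(9): first-fit scan over [0-8 ALLOC][9-43 FREE] -> 9

Answer: 9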